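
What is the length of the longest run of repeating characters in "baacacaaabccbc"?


Input: "baacacaaabccbc"
Scanning for longest run:
  Position 1 ('a'): new char, reset run to 1
  Position 2 ('a'): continues run of 'a', length=2
  Position 3 ('c'): new char, reset run to 1
  Position 4 ('a'): new char, reset run to 1
  Position 5 ('c'): new char, reset run to 1
  Position 6 ('a'): new char, reset run to 1
  Position 7 ('a'): continues run of 'a', length=2
  Position 8 ('a'): continues run of 'a', length=3
  Position 9 ('b'): new char, reset run to 1
  Position 10 ('c'): new char, reset run to 1
  Position 11 ('c'): continues run of 'c', length=2
  Position 12 ('b'): new char, reset run to 1
  Position 13 ('c'): new char, reset run to 1
Longest run: 'a' with length 3

3


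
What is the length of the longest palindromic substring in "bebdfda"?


Input: "bebdfda"
Checking substrings for palindromes:
  [0:3] "beb" (len 3) => palindrome
  [3:6] "dfd" (len 3) => palindrome
Longest palindromic substring: "beb" with length 3

3


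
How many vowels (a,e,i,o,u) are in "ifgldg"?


Input: ifgldg
Checking each character:
  'i' at position 0: vowel (running total: 1)
  'f' at position 1: consonant
  'g' at position 2: consonant
  'l' at position 3: consonant
  'd' at position 4: consonant
  'g' at position 5: consonant
Total vowels: 1

1


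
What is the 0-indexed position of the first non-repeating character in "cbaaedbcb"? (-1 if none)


Input: cbaaedbcb
Character frequencies:
  'a': 2
  'b': 3
  'c': 2
  'd': 1
  'e': 1
Scanning left to right for freq == 1:
  Position 0 ('c'): freq=2, skip
  Position 1 ('b'): freq=3, skip
  Position 2 ('a'): freq=2, skip
  Position 3 ('a'): freq=2, skip
  Position 4 ('e'): unique! => answer = 4

4


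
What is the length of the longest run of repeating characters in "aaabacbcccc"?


Input: "aaabacbcccc"
Scanning for longest run:
  Position 1 ('a'): continues run of 'a', length=2
  Position 2 ('a'): continues run of 'a', length=3
  Position 3 ('b'): new char, reset run to 1
  Position 4 ('a'): new char, reset run to 1
  Position 5 ('c'): new char, reset run to 1
  Position 6 ('b'): new char, reset run to 1
  Position 7 ('c'): new char, reset run to 1
  Position 8 ('c'): continues run of 'c', length=2
  Position 9 ('c'): continues run of 'c', length=3
  Position 10 ('c'): continues run of 'c', length=4
Longest run: 'c' with length 4

4


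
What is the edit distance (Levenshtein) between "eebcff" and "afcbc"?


Computing edit distance: "eebcff" -> "afcbc"
DP table:
           a    f    c    b    c
      0    1    2    3    4    5
  e   1    1    2    3    4    5
  e   2    2    2    3    4    5
  b   3    3    3    3    3    4
  c   4    4    4    3    4    3
  f   5    5    4    4    4    4
  f   6    6    5    5    5    5
Edit distance = dp[6][5] = 5

5


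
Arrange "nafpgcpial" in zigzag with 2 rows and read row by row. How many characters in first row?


Zigzag "nafpgcpial" into 2 rows:
Placing characters:
  'n' => row 0
  'a' => row 1
  'f' => row 0
  'p' => row 1
  'g' => row 0
  'c' => row 1
  'p' => row 0
  'i' => row 1
  'a' => row 0
  'l' => row 1
Rows:
  Row 0: "nfgpa"
  Row 1: "apcil"
First row length: 5

5


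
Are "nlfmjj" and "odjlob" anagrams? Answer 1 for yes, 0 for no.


Strings: "nlfmjj", "odjlob"
Sorted first:  fjjlmn
Sorted second: bdjloo
Differ at position 0: 'f' vs 'b' => not anagrams

0


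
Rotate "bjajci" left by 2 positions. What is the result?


Input: "bjajci", rotate left by 2
First 2 characters: "bj"
Remaining characters: "ajci"
Concatenate remaining + first: "ajci" + "bj" = "ajcibj"

ajcibj


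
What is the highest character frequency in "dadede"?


Input: dadede
Character counts:
  'a': 1
  'd': 3
  'e': 2
Maximum frequency: 3

3


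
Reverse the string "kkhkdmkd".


Input: kkhkdmkd
Reading characters right to left:
  Position 7: 'd'
  Position 6: 'k'
  Position 5: 'm'
  Position 4: 'd'
  Position 3: 'k'
  Position 2: 'h'
  Position 1: 'k'
  Position 0: 'k'
Reversed: dkmdkhkk

dkmdkhkk


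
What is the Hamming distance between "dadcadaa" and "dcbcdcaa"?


Comparing "dadcadaa" and "dcbcdcaa" position by position:
  Position 0: 'd' vs 'd' => same
  Position 1: 'a' vs 'c' => differ
  Position 2: 'd' vs 'b' => differ
  Position 3: 'c' vs 'c' => same
  Position 4: 'a' vs 'd' => differ
  Position 5: 'd' vs 'c' => differ
  Position 6: 'a' vs 'a' => same
  Position 7: 'a' vs 'a' => same
Total differences (Hamming distance): 4

4


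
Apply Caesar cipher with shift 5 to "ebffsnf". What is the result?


Caesar cipher: shift "ebffsnf" by 5
  'e' (pos 4) + 5 = pos 9 = 'j'
  'b' (pos 1) + 5 = pos 6 = 'g'
  'f' (pos 5) + 5 = pos 10 = 'k'
  'f' (pos 5) + 5 = pos 10 = 'k'
  's' (pos 18) + 5 = pos 23 = 'x'
  'n' (pos 13) + 5 = pos 18 = 's'
  'f' (pos 5) + 5 = pos 10 = 'k'
Result: jgkkxsk

jgkkxsk


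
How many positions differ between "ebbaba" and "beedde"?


Comparing "ebbaba" and "beedde" position by position:
  Position 0: 'e' vs 'b' => DIFFER
  Position 1: 'b' vs 'e' => DIFFER
  Position 2: 'b' vs 'e' => DIFFER
  Position 3: 'a' vs 'd' => DIFFER
  Position 4: 'b' vs 'd' => DIFFER
  Position 5: 'a' vs 'e' => DIFFER
Positions that differ: 6

6


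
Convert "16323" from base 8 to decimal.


Input: "16323" in base 8
Positional expansion:
  Digit '1' (value 1) x 8^4 = 4096
  Digit '6' (value 6) x 8^3 = 3072
  Digit '3' (value 3) x 8^2 = 192
  Digit '2' (value 2) x 8^1 = 16
  Digit '3' (value 3) x 8^0 = 3
Sum = 7379

7379


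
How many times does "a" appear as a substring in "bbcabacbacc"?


Searching for "a" in "bbcabacbacc"
Scanning each position:
  Position 0: "b" => no
  Position 1: "b" => no
  Position 2: "c" => no
  Position 3: "a" => MATCH
  Position 4: "b" => no
  Position 5: "a" => MATCH
  Position 6: "c" => no
  Position 7: "b" => no
  Position 8: "a" => MATCH
  Position 9: "c" => no
  Position 10: "c" => no
Total occurrences: 3

3


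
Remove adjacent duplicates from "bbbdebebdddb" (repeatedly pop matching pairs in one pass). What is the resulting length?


Input: bbbdebebdddb
Stack-based adjacent duplicate removal:
  Read 'b': push. Stack: b
  Read 'b': matches stack top 'b' => pop. Stack: (empty)
  Read 'b': push. Stack: b
  Read 'd': push. Stack: bd
  Read 'e': push. Stack: bde
  Read 'b': push. Stack: bdeb
  Read 'e': push. Stack: bdebe
  Read 'b': push. Stack: bdebeb
  Read 'd': push. Stack: bdebebd
  Read 'd': matches stack top 'd' => pop. Stack: bdebeb
  Read 'd': push. Stack: bdebebd
  Read 'b': push. Stack: bdebebdb
Final stack: "bdebebdb" (length 8)

8


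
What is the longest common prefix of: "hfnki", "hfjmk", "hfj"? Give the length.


Words: hfnki, hfjmk, hfj
  Position 0: all 'h' => match
  Position 1: all 'f' => match
  Position 2: ('n', 'j', 'j') => mismatch, stop
LCP = "hf" (length 2)

2


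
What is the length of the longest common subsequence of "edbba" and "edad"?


LCS of "edbba" and "edad"
DP table:
           e    d    a    d
      0    0    0    0    0
  e   0    1    1    1    1
  d   0    1    2    2    2
  b   0    1    2    2    2
  b   0    1    2    2    2
  a   0    1    2    3    3
LCS length = dp[5][4] = 3

3


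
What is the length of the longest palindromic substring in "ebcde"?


Input: "ebcde"
Checking substrings for palindromes:
  No multi-char palindromic substrings found
Longest palindromic substring: "e" with length 1

1


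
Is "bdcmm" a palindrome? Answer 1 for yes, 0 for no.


Input: bdcmm
Reversed: mmcdb
  Compare pos 0 ('b') with pos 4 ('m'): MISMATCH
  Compare pos 1 ('d') with pos 3 ('m'): MISMATCH
Result: not a palindrome

0


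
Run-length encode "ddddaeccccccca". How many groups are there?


Input: ddddaeccccccca
Scanning for consecutive runs:
  Group 1: 'd' x 4 (positions 0-3)
  Group 2: 'a' x 1 (positions 4-4)
  Group 3: 'e' x 1 (positions 5-5)
  Group 4: 'c' x 7 (positions 6-12)
  Group 5: 'a' x 1 (positions 13-13)
Total groups: 5

5


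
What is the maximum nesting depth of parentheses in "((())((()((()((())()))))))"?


Input: "((())((()((()((())()))))))"
Tracking depth:
  Position 0 '(': depth becomes 1
  Position 1 '(': depth becomes 2
  Position 2 '(': depth becomes 3
  Position 3 ')': depth becomes 2
  Position 4 ')': depth becomes 1
  Position 5 '(': depth becomes 2
  Position 6 '(': depth becomes 3
  Position 7 '(': depth becomes 4
  Position 8 ')': depth becomes 3
  Position 9 '(': depth becomes 4
  Position 10 '(': depth becomes 5
  Position 11 '(': depth becomes 6
  Position 12 ')': depth becomes 5
  Position 13 '(': depth becomes 6
  Position 14 '(': depth becomes 7
  Position 15 '(': depth becomes 8
  Position 16 ')': depth becomes 7
  Position 17 ')': depth becomes 6
  Position 18 '(': depth becomes 7
  Position 19 ')': depth becomes 6
  Position 20 ')': depth becomes 5
  Position 21 ')': depth becomes 4
  Position 22 ')': depth becomes 3
  Position 23 ')': depth becomes 2
  Position 24 ')': depth becomes 1
  Position 25 ')': depth becomes 0
Maximum depth reached: 8

8


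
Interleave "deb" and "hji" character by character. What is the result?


Interleaving "deb" and "hji":
  Position 0: 'd' from first, 'h' from second => "dh"
  Position 1: 'e' from first, 'j' from second => "ej"
  Position 2: 'b' from first, 'i' from second => "bi"
Result: dhejbi

dhejbi


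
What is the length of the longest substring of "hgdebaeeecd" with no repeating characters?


Input: "hgdebaeeecd"
Sliding window (track last position of each char):
  Position 0 ('h'): window [0,0] length 1 -- new best
  Position 1 ('g'): window [0,1] length 2 -- new best
  Position 2 ('d'): window [0,2] length 3 -- new best
  Position 3 ('e'): window [0,3] length 4 -- new best
  Position 4 ('b'): window [0,4] length 5 -- new best
  Position 5 ('a'): window [0,5] length 6 -- new best
  Position 6 ('e'): repeat (last at 3), move window start to 4
  Position 6 ('e'): window [4,6] length 3
  Position 7 ('e'): repeat (last at 6), move window start to 7
  Position 7 ('e'): window [7,7] length 1
  Position 8 ('e'): repeat (last at 7), move window start to 8
  Position 8 ('e'): window [8,8] length 1
  Position 9 ('c'): window [8,9] length 2
  Position 10 ('d'): window [8,10] length 3
Longest substring with no repeats: "hgdeba" with length 6

6


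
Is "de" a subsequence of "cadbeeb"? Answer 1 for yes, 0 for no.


Check if "de" is a subsequence of "cadbeeb"
Greedy scan:
  Position 0 ('c'): no match needed
  Position 1 ('a'): no match needed
  Position 2 ('d'): matches sub[0] = 'd'
  Position 3 ('b'): no match needed
  Position 4 ('e'): matches sub[1] = 'e'
  Position 5 ('e'): no match needed
  Position 6 ('b'): no match needed
All 2 characters matched => is a subsequence

1


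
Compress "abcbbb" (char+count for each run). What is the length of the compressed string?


Input: abcbbb
Runs:
  'a' x 1 => "a1"
  'b' x 1 => "b1"
  'c' x 1 => "c1"
  'b' x 3 => "b3"
Compressed: "a1b1c1b3"
Compressed length: 8

8


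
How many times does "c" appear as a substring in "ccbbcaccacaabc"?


Searching for "c" in "ccbbcaccacaabc"
Scanning each position:
  Position 0: "c" => MATCH
  Position 1: "c" => MATCH
  Position 2: "b" => no
  Position 3: "b" => no
  Position 4: "c" => MATCH
  Position 5: "a" => no
  Position 6: "c" => MATCH
  Position 7: "c" => MATCH
  Position 8: "a" => no
  Position 9: "c" => MATCH
  Position 10: "a" => no
  Position 11: "a" => no
  Position 12: "b" => no
  Position 13: "c" => MATCH
Total occurrences: 7

7


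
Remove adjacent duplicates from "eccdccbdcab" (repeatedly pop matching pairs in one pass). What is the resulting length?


Input: eccdccbdcab
Stack-based adjacent duplicate removal:
  Read 'e': push. Stack: e
  Read 'c': push. Stack: ec
  Read 'c': matches stack top 'c' => pop. Stack: e
  Read 'd': push. Stack: ed
  Read 'c': push. Stack: edc
  Read 'c': matches stack top 'c' => pop. Stack: ed
  Read 'b': push. Stack: edb
  Read 'd': push. Stack: edbd
  Read 'c': push. Stack: edbdc
  Read 'a': push. Stack: edbdca
  Read 'b': push. Stack: edbdcab
Final stack: "edbdcab" (length 7)

7


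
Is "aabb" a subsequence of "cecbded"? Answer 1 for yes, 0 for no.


Check if "aabb" is a subsequence of "cecbded"
Greedy scan:
  Position 0 ('c'): no match needed
  Position 1 ('e'): no match needed
  Position 2 ('c'): no match needed
  Position 3 ('b'): no match needed
  Position 4 ('d'): no match needed
  Position 5 ('e'): no match needed
  Position 6 ('d'): no match needed
Only matched 0/4 characters => not a subsequence

0


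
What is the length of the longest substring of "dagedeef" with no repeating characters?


Input: "dagedeef"
Sliding window (track last position of each char):
  Position 0 ('d'): window [0,0] length 1 -- new best
  Position 1 ('a'): window [0,1] length 2 -- new best
  Position 2 ('g'): window [0,2] length 3 -- new best
  Position 3 ('e'): window [0,3] length 4 -- new best
  Position 4 ('d'): repeat (last at 0), move window start to 1
  Position 4 ('d'): window [1,4] length 4
  Position 5 ('e'): repeat (last at 3), move window start to 4
  Position 5 ('e'): window [4,5] length 2
  Position 6 ('e'): repeat (last at 5), move window start to 6
  Position 6 ('e'): window [6,6] length 1
  Position 7 ('f'): window [6,7] length 2
Longest substring with no repeats: "dage" with length 4

4


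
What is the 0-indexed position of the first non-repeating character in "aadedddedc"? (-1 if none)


Input: aadedddedc
Character frequencies:
  'a': 2
  'c': 1
  'd': 5
  'e': 2
Scanning left to right for freq == 1:
  Position 0 ('a'): freq=2, skip
  Position 1 ('a'): freq=2, skip
  Position 2 ('d'): freq=5, skip
  Position 3 ('e'): freq=2, skip
  Position 4 ('d'): freq=5, skip
  Position 5 ('d'): freq=5, skip
  Position 6 ('d'): freq=5, skip
  Position 7 ('e'): freq=2, skip
  Position 8 ('d'): freq=5, skip
  Position 9 ('c'): unique! => answer = 9

9


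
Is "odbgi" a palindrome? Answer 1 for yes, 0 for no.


Input: odbgi
Reversed: igbdo
  Compare pos 0 ('o') with pos 4 ('i'): MISMATCH
  Compare pos 1 ('d') with pos 3 ('g'): MISMATCH
Result: not a palindrome

0


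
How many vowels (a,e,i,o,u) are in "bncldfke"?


Input: bncldfke
Checking each character:
  'b' at position 0: consonant
  'n' at position 1: consonant
  'c' at position 2: consonant
  'l' at position 3: consonant
  'd' at position 4: consonant
  'f' at position 5: consonant
  'k' at position 6: consonant
  'e' at position 7: vowel (running total: 1)
Total vowels: 1

1


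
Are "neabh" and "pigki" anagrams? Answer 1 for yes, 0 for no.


Strings: "neabh", "pigki"
Sorted first:  abehn
Sorted second: giikp
Differ at position 0: 'a' vs 'g' => not anagrams

0


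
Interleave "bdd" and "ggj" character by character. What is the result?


Interleaving "bdd" and "ggj":
  Position 0: 'b' from first, 'g' from second => "bg"
  Position 1: 'd' from first, 'g' from second => "dg"
  Position 2: 'd' from first, 'j' from second => "dj"
Result: bgdgdj

bgdgdj


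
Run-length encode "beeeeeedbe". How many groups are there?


Input: beeeeeedbe
Scanning for consecutive runs:
  Group 1: 'b' x 1 (positions 0-0)
  Group 2: 'e' x 6 (positions 1-6)
  Group 3: 'd' x 1 (positions 7-7)
  Group 4: 'b' x 1 (positions 8-8)
  Group 5: 'e' x 1 (positions 9-9)
Total groups: 5

5


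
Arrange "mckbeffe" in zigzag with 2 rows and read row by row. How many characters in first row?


Zigzag "mckbeffe" into 2 rows:
Placing characters:
  'm' => row 0
  'c' => row 1
  'k' => row 0
  'b' => row 1
  'e' => row 0
  'f' => row 1
  'f' => row 0
  'e' => row 1
Rows:
  Row 0: "mkef"
  Row 1: "cbfe"
First row length: 4

4


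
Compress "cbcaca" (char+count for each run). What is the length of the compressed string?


Input: cbcaca
Runs:
  'c' x 1 => "c1"
  'b' x 1 => "b1"
  'c' x 1 => "c1"
  'a' x 1 => "a1"
  'c' x 1 => "c1"
  'a' x 1 => "a1"
Compressed: "c1b1c1a1c1a1"
Compressed length: 12

12


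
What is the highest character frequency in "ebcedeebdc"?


Input: ebcedeebdc
Character counts:
  'b': 2
  'c': 2
  'd': 2
  'e': 4
Maximum frequency: 4

4


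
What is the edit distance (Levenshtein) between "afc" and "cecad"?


Computing edit distance: "afc" -> "cecad"
DP table:
           c    e    c    a    d
      0    1    2    3    4    5
  a   1    1    2    3    3    4
  f   2    2    2    3    4    4
  c   3    2    3    2    3    4
Edit distance = dp[3][5] = 4

4


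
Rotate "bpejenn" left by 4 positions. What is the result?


Input: "bpejenn", rotate left by 4
First 4 characters: "bpej"
Remaining characters: "enn"
Concatenate remaining + first: "enn" + "bpej" = "ennbpej"

ennbpej


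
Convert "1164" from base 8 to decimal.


Input: "1164" in base 8
Positional expansion:
  Digit '1' (value 1) x 8^3 = 512
  Digit '1' (value 1) x 8^2 = 64
  Digit '6' (value 6) x 8^1 = 48
  Digit '4' (value 4) x 8^0 = 4
Sum = 628

628


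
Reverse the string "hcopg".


Input: hcopg
Reading characters right to left:
  Position 4: 'g'
  Position 3: 'p'
  Position 2: 'o'
  Position 1: 'c'
  Position 0: 'h'
Reversed: gpoch

gpoch


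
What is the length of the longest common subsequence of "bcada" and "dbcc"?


LCS of "bcada" and "dbcc"
DP table:
           d    b    c    c
      0    0    0    0    0
  b   0    0    1    1    1
  c   0    0    1    2    2
  a   0    0    1    2    2
  d   0    1    1    2    2
  a   0    1    1    2    2
LCS length = dp[5][4] = 2

2


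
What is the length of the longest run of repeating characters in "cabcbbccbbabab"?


Input: "cabcbbccbbabab"
Scanning for longest run:
  Position 1 ('a'): new char, reset run to 1
  Position 2 ('b'): new char, reset run to 1
  Position 3 ('c'): new char, reset run to 1
  Position 4 ('b'): new char, reset run to 1
  Position 5 ('b'): continues run of 'b', length=2
  Position 6 ('c'): new char, reset run to 1
  Position 7 ('c'): continues run of 'c', length=2
  Position 8 ('b'): new char, reset run to 1
  Position 9 ('b'): continues run of 'b', length=2
  Position 10 ('a'): new char, reset run to 1
  Position 11 ('b'): new char, reset run to 1
  Position 12 ('a'): new char, reset run to 1
  Position 13 ('b'): new char, reset run to 1
Longest run: 'b' with length 2

2


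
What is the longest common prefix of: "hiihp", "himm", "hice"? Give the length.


Words: hiihp, himm, hice
  Position 0: all 'h' => match
  Position 1: all 'i' => match
  Position 2: ('i', 'm', 'c') => mismatch, stop
LCP = "hi" (length 2)

2


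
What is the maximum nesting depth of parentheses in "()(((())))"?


Input: "()(((())))"
Tracking depth:
  Position 0 '(': depth becomes 1
  Position 1 ')': depth becomes 0
  Position 2 '(': depth becomes 1
  Position 3 '(': depth becomes 2
  Position 4 '(': depth becomes 3
  Position 5 '(': depth becomes 4
  Position 6 ')': depth becomes 3
  Position 7 ')': depth becomes 2
  Position 8 ')': depth becomes 1
  Position 9 ')': depth becomes 0
Maximum depth reached: 4

4


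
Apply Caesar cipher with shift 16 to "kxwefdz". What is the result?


Caesar cipher: shift "kxwefdz" by 16
  'k' (pos 10) + 16 = pos 0 = 'a'
  'x' (pos 23) + 16 = pos 13 = 'n'
  'w' (pos 22) + 16 = pos 12 = 'm'
  'e' (pos 4) + 16 = pos 20 = 'u'
  'f' (pos 5) + 16 = pos 21 = 'v'
  'd' (pos 3) + 16 = pos 19 = 't'
  'z' (pos 25) + 16 = pos 15 = 'p'
Result: anmuvtp

anmuvtp


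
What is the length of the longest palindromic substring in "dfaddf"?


Input: "dfaddf"
Checking substrings for palindromes:
  [3:5] "dd" (len 2) => palindrome
Longest palindromic substring: "dd" with length 2

2


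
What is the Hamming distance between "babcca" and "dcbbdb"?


Comparing "babcca" and "dcbbdb" position by position:
  Position 0: 'b' vs 'd' => differ
  Position 1: 'a' vs 'c' => differ
  Position 2: 'b' vs 'b' => same
  Position 3: 'c' vs 'b' => differ
  Position 4: 'c' vs 'd' => differ
  Position 5: 'a' vs 'b' => differ
Total differences (Hamming distance): 5

5


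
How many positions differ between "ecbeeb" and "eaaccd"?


Comparing "ecbeeb" and "eaaccd" position by position:
  Position 0: 'e' vs 'e' => same
  Position 1: 'c' vs 'a' => DIFFER
  Position 2: 'b' vs 'a' => DIFFER
  Position 3: 'e' vs 'c' => DIFFER
  Position 4: 'e' vs 'c' => DIFFER
  Position 5: 'b' vs 'd' => DIFFER
Positions that differ: 5

5


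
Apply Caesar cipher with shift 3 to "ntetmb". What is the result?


Caesar cipher: shift "ntetmb" by 3
  'n' (pos 13) + 3 = pos 16 = 'q'
  't' (pos 19) + 3 = pos 22 = 'w'
  'e' (pos 4) + 3 = pos 7 = 'h'
  't' (pos 19) + 3 = pos 22 = 'w'
  'm' (pos 12) + 3 = pos 15 = 'p'
  'b' (pos 1) + 3 = pos 4 = 'e'
Result: qwhwpe

qwhwpe


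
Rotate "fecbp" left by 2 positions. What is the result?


Input: "fecbp", rotate left by 2
First 2 characters: "fe"
Remaining characters: "cbp"
Concatenate remaining + first: "cbp" + "fe" = "cbpfe"

cbpfe


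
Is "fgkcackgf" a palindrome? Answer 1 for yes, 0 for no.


Input: fgkcackgf
Reversed: fgkcackgf
  Compare pos 0 ('f') with pos 8 ('f'): match
  Compare pos 1 ('g') with pos 7 ('g'): match
  Compare pos 2 ('k') with pos 6 ('k'): match
  Compare pos 3 ('c') with pos 5 ('c'): match
Result: palindrome

1


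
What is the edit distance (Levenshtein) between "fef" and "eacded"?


Computing edit distance: "fef" -> "eacded"
DP table:
           e    a    c    d    e    d
      0    1    2    3    4    5    6
  f   1    1    2    3    4    5    6
  e   2    1    2    3    4    4    5
  f   3    2    2    3    4    5    5
Edit distance = dp[3][6] = 5

5


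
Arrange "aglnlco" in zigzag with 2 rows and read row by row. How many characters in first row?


Zigzag "aglnlco" into 2 rows:
Placing characters:
  'a' => row 0
  'g' => row 1
  'l' => row 0
  'n' => row 1
  'l' => row 0
  'c' => row 1
  'o' => row 0
Rows:
  Row 0: "allo"
  Row 1: "gnc"
First row length: 4

4


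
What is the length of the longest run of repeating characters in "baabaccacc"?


Input: "baabaccacc"
Scanning for longest run:
  Position 1 ('a'): new char, reset run to 1
  Position 2 ('a'): continues run of 'a', length=2
  Position 3 ('b'): new char, reset run to 1
  Position 4 ('a'): new char, reset run to 1
  Position 5 ('c'): new char, reset run to 1
  Position 6 ('c'): continues run of 'c', length=2
  Position 7 ('a'): new char, reset run to 1
  Position 8 ('c'): new char, reset run to 1
  Position 9 ('c'): continues run of 'c', length=2
Longest run: 'a' with length 2

2


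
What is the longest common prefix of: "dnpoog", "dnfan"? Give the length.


Words: dnpoog, dnfan
  Position 0: all 'd' => match
  Position 1: all 'n' => match
  Position 2: ('p', 'f') => mismatch, stop
LCP = "dn" (length 2)

2


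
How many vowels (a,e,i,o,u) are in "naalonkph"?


Input: naalonkph
Checking each character:
  'n' at position 0: consonant
  'a' at position 1: vowel (running total: 1)
  'a' at position 2: vowel (running total: 2)
  'l' at position 3: consonant
  'o' at position 4: vowel (running total: 3)
  'n' at position 5: consonant
  'k' at position 6: consonant
  'p' at position 7: consonant
  'h' at position 8: consonant
Total vowels: 3

3


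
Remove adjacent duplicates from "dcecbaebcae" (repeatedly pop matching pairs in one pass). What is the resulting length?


Input: dcecbaebcae
Stack-based adjacent duplicate removal:
  Read 'd': push. Stack: d
  Read 'c': push. Stack: dc
  Read 'e': push. Stack: dce
  Read 'c': push. Stack: dcec
  Read 'b': push. Stack: dcecb
  Read 'a': push. Stack: dcecba
  Read 'e': push. Stack: dcecbae
  Read 'b': push. Stack: dcecbaeb
  Read 'c': push. Stack: dcecbaebc
  Read 'a': push. Stack: dcecbaebca
  Read 'e': push. Stack: dcecbaebcae
Final stack: "dcecbaebcae" (length 11)

11


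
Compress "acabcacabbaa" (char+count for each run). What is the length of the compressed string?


Input: acabcacabbaa
Runs:
  'a' x 1 => "a1"
  'c' x 1 => "c1"
  'a' x 1 => "a1"
  'b' x 1 => "b1"
  'c' x 1 => "c1"
  'a' x 1 => "a1"
  'c' x 1 => "c1"
  'a' x 1 => "a1"
  'b' x 2 => "b2"
  'a' x 2 => "a2"
Compressed: "a1c1a1b1c1a1c1a1b2a2"
Compressed length: 20

20


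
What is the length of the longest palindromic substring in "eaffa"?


Input: "eaffa"
Checking substrings for palindromes:
  [1:5] "affa" (len 4) => palindrome
  [2:4] "ff" (len 2) => palindrome
Longest palindromic substring: "affa" with length 4

4


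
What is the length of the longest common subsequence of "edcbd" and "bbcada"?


LCS of "edcbd" and "bbcada"
DP table:
           b    b    c    a    d    a
      0    0    0    0    0    0    0
  e   0    0    0    0    0    0    0
  d   0    0    0    0    0    1    1
  c   0    0    0    1    1    1    1
  b   0    1    1    1    1    1    1
  d   0    1    1    1    1    2    2
LCS length = dp[5][6] = 2

2


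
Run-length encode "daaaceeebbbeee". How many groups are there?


Input: daaaceeebbbeee
Scanning for consecutive runs:
  Group 1: 'd' x 1 (positions 0-0)
  Group 2: 'a' x 3 (positions 1-3)
  Group 3: 'c' x 1 (positions 4-4)
  Group 4: 'e' x 3 (positions 5-7)
  Group 5: 'b' x 3 (positions 8-10)
  Group 6: 'e' x 3 (positions 11-13)
Total groups: 6

6


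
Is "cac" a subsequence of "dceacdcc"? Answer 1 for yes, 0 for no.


Check if "cac" is a subsequence of "dceacdcc"
Greedy scan:
  Position 0 ('d'): no match needed
  Position 1 ('c'): matches sub[0] = 'c'
  Position 2 ('e'): no match needed
  Position 3 ('a'): matches sub[1] = 'a'
  Position 4 ('c'): matches sub[2] = 'c'
  Position 5 ('d'): no match needed
  Position 6 ('c'): no match needed
  Position 7 ('c'): no match needed
All 3 characters matched => is a subsequence

1


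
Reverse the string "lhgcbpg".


Input: lhgcbpg
Reading characters right to left:
  Position 6: 'g'
  Position 5: 'p'
  Position 4: 'b'
  Position 3: 'c'
  Position 2: 'g'
  Position 1: 'h'
  Position 0: 'l'
Reversed: gpbcghl

gpbcghl


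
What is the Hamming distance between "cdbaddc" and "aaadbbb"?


Comparing "cdbaddc" and "aaadbbb" position by position:
  Position 0: 'c' vs 'a' => differ
  Position 1: 'd' vs 'a' => differ
  Position 2: 'b' vs 'a' => differ
  Position 3: 'a' vs 'd' => differ
  Position 4: 'd' vs 'b' => differ
  Position 5: 'd' vs 'b' => differ
  Position 6: 'c' vs 'b' => differ
Total differences (Hamming distance): 7

7


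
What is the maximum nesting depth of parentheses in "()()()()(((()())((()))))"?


Input: "()()()()(((()())((()))))"
Tracking depth:
  Position 0 '(': depth becomes 1
  Position 1 ')': depth becomes 0
  Position 2 '(': depth becomes 1
  Position 3 ')': depth becomes 0
  Position 4 '(': depth becomes 1
  Position 5 ')': depth becomes 0
  Position 6 '(': depth becomes 1
  Position 7 ')': depth becomes 0
  Position 8 '(': depth becomes 1
  Position 9 '(': depth becomes 2
  Position 10 '(': depth becomes 3
  Position 11 '(': depth becomes 4
  Position 12 ')': depth becomes 3
  Position 13 '(': depth becomes 4
  Position 14 ')': depth becomes 3
  Position 15 ')': depth becomes 2
  Position 16 '(': depth becomes 3
  Position 17 '(': depth becomes 4
  Position 18 '(': depth becomes 5
  Position 19 ')': depth becomes 4
  Position 20 ')': depth becomes 3
  Position 21 ')': depth becomes 2
  Position 22 ')': depth becomes 1
  Position 23 ')': depth becomes 0
Maximum depth reached: 5

5


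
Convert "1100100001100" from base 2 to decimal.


Input: "1100100001100" in base 2
Positional expansion:
  Digit '1' (value 1) x 2^12 = 4096
  Digit '1' (value 1) x 2^11 = 2048
  Digit '0' (value 0) x 2^10 = 0
  Digit '0' (value 0) x 2^9 = 0
  Digit '1' (value 1) x 2^8 = 256
  Digit '0' (value 0) x 2^7 = 0
  Digit '0' (value 0) x 2^6 = 0
  Digit '0' (value 0) x 2^5 = 0
  Digit '0' (value 0) x 2^4 = 0
  Digit '1' (value 1) x 2^3 = 8
  Digit '1' (value 1) x 2^2 = 4
  Digit '0' (value 0) x 2^1 = 0
  Digit '0' (value 0) x 2^0 = 0
Sum = 6412

6412


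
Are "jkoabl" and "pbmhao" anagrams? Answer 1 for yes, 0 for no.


Strings: "jkoabl", "pbmhao"
Sorted first:  abjklo
Sorted second: abhmop
Differ at position 2: 'j' vs 'h' => not anagrams

0


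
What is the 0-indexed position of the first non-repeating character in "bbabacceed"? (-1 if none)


Input: bbabacceed
Character frequencies:
  'a': 2
  'b': 3
  'c': 2
  'd': 1
  'e': 2
Scanning left to right for freq == 1:
  Position 0 ('b'): freq=3, skip
  Position 1 ('b'): freq=3, skip
  Position 2 ('a'): freq=2, skip
  Position 3 ('b'): freq=3, skip
  Position 4 ('a'): freq=2, skip
  Position 5 ('c'): freq=2, skip
  Position 6 ('c'): freq=2, skip
  Position 7 ('e'): freq=2, skip
  Position 8 ('e'): freq=2, skip
  Position 9 ('d'): unique! => answer = 9

9


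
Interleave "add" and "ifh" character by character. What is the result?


Interleaving "add" and "ifh":
  Position 0: 'a' from first, 'i' from second => "ai"
  Position 1: 'd' from first, 'f' from second => "df"
  Position 2: 'd' from first, 'h' from second => "dh"
Result: aidfdh

aidfdh


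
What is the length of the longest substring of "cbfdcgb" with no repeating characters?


Input: "cbfdcgb"
Sliding window (track last position of each char):
  Position 0 ('c'): window [0,0] length 1 -- new best
  Position 1 ('b'): window [0,1] length 2 -- new best
  Position 2 ('f'): window [0,2] length 3 -- new best
  Position 3 ('d'): window [0,3] length 4 -- new best
  Position 4 ('c'): repeat (last at 0), move window start to 1
  Position 4 ('c'): window [1,4] length 4
  Position 5 ('g'): window [1,5] length 5 -- new best
  Position 6 ('b'): repeat (last at 1), move window start to 2
  Position 6 ('b'): window [2,6] length 5
Longest substring with no repeats: "bfdcg" with length 5

5


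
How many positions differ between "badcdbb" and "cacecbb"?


Comparing "badcdbb" and "cacecbb" position by position:
  Position 0: 'b' vs 'c' => DIFFER
  Position 1: 'a' vs 'a' => same
  Position 2: 'd' vs 'c' => DIFFER
  Position 3: 'c' vs 'e' => DIFFER
  Position 4: 'd' vs 'c' => DIFFER
  Position 5: 'b' vs 'b' => same
  Position 6: 'b' vs 'b' => same
Positions that differ: 4

4


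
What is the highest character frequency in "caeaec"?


Input: caeaec
Character counts:
  'a': 2
  'c': 2
  'e': 2
Maximum frequency: 2

2


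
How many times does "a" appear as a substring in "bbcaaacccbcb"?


Searching for "a" in "bbcaaacccbcb"
Scanning each position:
  Position 0: "b" => no
  Position 1: "b" => no
  Position 2: "c" => no
  Position 3: "a" => MATCH
  Position 4: "a" => MATCH
  Position 5: "a" => MATCH
  Position 6: "c" => no
  Position 7: "c" => no
  Position 8: "c" => no
  Position 9: "b" => no
  Position 10: "c" => no
  Position 11: "b" => no
Total occurrences: 3

3


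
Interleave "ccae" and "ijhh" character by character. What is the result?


Interleaving "ccae" and "ijhh":
  Position 0: 'c' from first, 'i' from second => "ci"
  Position 1: 'c' from first, 'j' from second => "cj"
  Position 2: 'a' from first, 'h' from second => "ah"
  Position 3: 'e' from first, 'h' from second => "eh"
Result: cicjaheh

cicjaheh


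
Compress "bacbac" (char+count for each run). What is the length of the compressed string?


Input: bacbac
Runs:
  'b' x 1 => "b1"
  'a' x 1 => "a1"
  'c' x 1 => "c1"
  'b' x 1 => "b1"
  'a' x 1 => "a1"
  'c' x 1 => "c1"
Compressed: "b1a1c1b1a1c1"
Compressed length: 12

12


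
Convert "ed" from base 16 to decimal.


Input: "ed" in base 16
Positional expansion:
  Digit 'e' (value 14) x 16^1 = 224
  Digit 'd' (value 13) x 16^0 = 13
Sum = 237

237


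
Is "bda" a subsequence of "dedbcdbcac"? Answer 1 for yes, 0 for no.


Check if "bda" is a subsequence of "dedbcdbcac"
Greedy scan:
  Position 0 ('d'): no match needed
  Position 1 ('e'): no match needed
  Position 2 ('d'): no match needed
  Position 3 ('b'): matches sub[0] = 'b'
  Position 4 ('c'): no match needed
  Position 5 ('d'): matches sub[1] = 'd'
  Position 6 ('b'): no match needed
  Position 7 ('c'): no match needed
  Position 8 ('a'): matches sub[2] = 'a'
  Position 9 ('c'): no match needed
All 3 characters matched => is a subsequence

1


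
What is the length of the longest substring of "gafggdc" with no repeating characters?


Input: "gafggdc"
Sliding window (track last position of each char):
  Position 0 ('g'): window [0,0] length 1 -- new best
  Position 1 ('a'): window [0,1] length 2 -- new best
  Position 2 ('f'): window [0,2] length 3 -- new best
  Position 3 ('g'): repeat (last at 0), move window start to 1
  Position 3 ('g'): window [1,3] length 3
  Position 4 ('g'): repeat (last at 3), move window start to 4
  Position 4 ('g'): window [4,4] length 1
  Position 5 ('d'): window [4,5] length 2
  Position 6 ('c'): window [4,6] length 3
Longest substring with no repeats: "gaf" with length 3

3


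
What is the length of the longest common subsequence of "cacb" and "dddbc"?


LCS of "cacb" and "dddbc"
DP table:
           d    d    d    b    c
      0    0    0    0    0    0
  c   0    0    0    0    0    1
  a   0    0    0    0    0    1
  c   0    0    0    0    0    1
  b   0    0    0    0    1    1
LCS length = dp[4][5] = 1

1


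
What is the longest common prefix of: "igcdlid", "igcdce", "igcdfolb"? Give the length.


Words: igcdlid, igcdce, igcdfolb
  Position 0: all 'i' => match
  Position 1: all 'g' => match
  Position 2: all 'c' => match
  Position 3: all 'd' => match
  Position 4: ('l', 'c', 'f') => mismatch, stop
LCP = "igcd" (length 4)

4


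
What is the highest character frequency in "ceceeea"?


Input: ceceeea
Character counts:
  'a': 1
  'c': 2
  'e': 4
Maximum frequency: 4

4


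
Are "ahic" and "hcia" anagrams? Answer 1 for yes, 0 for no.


Strings: "ahic", "hcia"
Sorted first:  achi
Sorted second: achi
Sorted forms match => anagrams

1


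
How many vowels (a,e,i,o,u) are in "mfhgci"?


Input: mfhgci
Checking each character:
  'm' at position 0: consonant
  'f' at position 1: consonant
  'h' at position 2: consonant
  'g' at position 3: consonant
  'c' at position 4: consonant
  'i' at position 5: vowel (running total: 1)
Total vowels: 1

1


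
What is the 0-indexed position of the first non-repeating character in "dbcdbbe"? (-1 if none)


Input: dbcdbbe
Character frequencies:
  'b': 3
  'c': 1
  'd': 2
  'e': 1
Scanning left to right for freq == 1:
  Position 0 ('d'): freq=2, skip
  Position 1 ('b'): freq=3, skip
  Position 2 ('c'): unique! => answer = 2

2


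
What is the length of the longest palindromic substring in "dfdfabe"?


Input: "dfdfabe"
Checking substrings for palindromes:
  [0:3] "dfd" (len 3) => palindrome
  [1:4] "fdf" (len 3) => palindrome
Longest palindromic substring: "dfd" with length 3

3


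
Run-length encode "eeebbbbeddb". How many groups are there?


Input: eeebbbbeddb
Scanning for consecutive runs:
  Group 1: 'e' x 3 (positions 0-2)
  Group 2: 'b' x 4 (positions 3-6)
  Group 3: 'e' x 1 (positions 7-7)
  Group 4: 'd' x 2 (positions 8-9)
  Group 5: 'b' x 1 (positions 10-10)
Total groups: 5

5


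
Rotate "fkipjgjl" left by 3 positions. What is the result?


Input: "fkipjgjl", rotate left by 3
First 3 characters: "fki"
Remaining characters: "pjgjl"
Concatenate remaining + first: "pjgjl" + "fki" = "pjgjlfki"

pjgjlfki


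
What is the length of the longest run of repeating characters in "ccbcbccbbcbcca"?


Input: "ccbcbccbbcbcca"
Scanning for longest run:
  Position 1 ('c'): continues run of 'c', length=2
  Position 2 ('b'): new char, reset run to 1
  Position 3 ('c'): new char, reset run to 1
  Position 4 ('b'): new char, reset run to 1
  Position 5 ('c'): new char, reset run to 1
  Position 6 ('c'): continues run of 'c', length=2
  Position 7 ('b'): new char, reset run to 1
  Position 8 ('b'): continues run of 'b', length=2
  Position 9 ('c'): new char, reset run to 1
  Position 10 ('b'): new char, reset run to 1
  Position 11 ('c'): new char, reset run to 1
  Position 12 ('c'): continues run of 'c', length=2
  Position 13 ('a'): new char, reset run to 1
Longest run: 'c' with length 2

2


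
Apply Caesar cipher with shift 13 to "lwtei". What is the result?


Caesar cipher: shift "lwtei" by 13
  'l' (pos 11) + 13 = pos 24 = 'y'
  'w' (pos 22) + 13 = pos 9 = 'j'
  't' (pos 19) + 13 = pos 6 = 'g'
  'e' (pos 4) + 13 = pos 17 = 'r'
  'i' (pos 8) + 13 = pos 21 = 'v'
Result: yjgrv

yjgrv


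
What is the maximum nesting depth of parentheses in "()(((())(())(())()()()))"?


Input: "()(((())(())(())()()()))"
Tracking depth:
  Position 0 '(': depth becomes 1
  Position 1 ')': depth becomes 0
  Position 2 '(': depth becomes 1
  Position 3 '(': depth becomes 2
  Position 4 '(': depth becomes 3
  Position 5 '(': depth becomes 4
  Position 6 ')': depth becomes 3
  Position 7 ')': depth becomes 2
  Position 8 '(': depth becomes 3
  Position 9 '(': depth becomes 4
  Position 10 ')': depth becomes 3
  Position 11 ')': depth becomes 2
  Position 12 '(': depth becomes 3
  Position 13 '(': depth becomes 4
  Position 14 ')': depth becomes 3
  Position 15 ')': depth becomes 2
  Position 16 '(': depth becomes 3
  Position 17 ')': depth becomes 2
  Position 18 '(': depth becomes 3
  Position 19 ')': depth becomes 2
  Position 20 '(': depth becomes 3
  Position 21 ')': depth becomes 2
  Position 22 ')': depth becomes 1
  Position 23 ')': depth becomes 0
Maximum depth reached: 4

4


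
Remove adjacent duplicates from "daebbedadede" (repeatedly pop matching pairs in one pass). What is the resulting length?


Input: daebbedadede
Stack-based adjacent duplicate removal:
  Read 'd': push. Stack: d
  Read 'a': push. Stack: da
  Read 'e': push. Stack: dae
  Read 'b': push. Stack: daeb
  Read 'b': matches stack top 'b' => pop. Stack: dae
  Read 'e': matches stack top 'e' => pop. Stack: da
  Read 'd': push. Stack: dad
  Read 'a': push. Stack: dada
  Read 'd': push. Stack: dadad
  Read 'e': push. Stack: dadade
  Read 'd': push. Stack: dadaded
  Read 'e': push. Stack: dadadede
Final stack: "dadadede" (length 8)

8


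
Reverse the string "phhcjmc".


Input: phhcjmc
Reading characters right to left:
  Position 6: 'c'
  Position 5: 'm'
  Position 4: 'j'
  Position 3: 'c'
  Position 2: 'h'
  Position 1: 'h'
  Position 0: 'p'
Reversed: cmjchhp

cmjchhp


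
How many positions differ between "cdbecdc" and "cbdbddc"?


Comparing "cdbecdc" and "cbdbddc" position by position:
  Position 0: 'c' vs 'c' => same
  Position 1: 'd' vs 'b' => DIFFER
  Position 2: 'b' vs 'd' => DIFFER
  Position 3: 'e' vs 'b' => DIFFER
  Position 4: 'c' vs 'd' => DIFFER
  Position 5: 'd' vs 'd' => same
  Position 6: 'c' vs 'c' => same
Positions that differ: 4

4


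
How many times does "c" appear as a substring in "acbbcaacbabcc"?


Searching for "c" in "acbbcaacbabcc"
Scanning each position:
  Position 0: "a" => no
  Position 1: "c" => MATCH
  Position 2: "b" => no
  Position 3: "b" => no
  Position 4: "c" => MATCH
  Position 5: "a" => no
  Position 6: "a" => no
  Position 7: "c" => MATCH
  Position 8: "b" => no
  Position 9: "a" => no
  Position 10: "b" => no
  Position 11: "c" => MATCH
  Position 12: "c" => MATCH
Total occurrences: 5

5


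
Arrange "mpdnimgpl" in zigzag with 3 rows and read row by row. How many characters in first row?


Zigzag "mpdnimgpl" into 3 rows:
Placing characters:
  'm' => row 0
  'p' => row 1
  'd' => row 2
  'n' => row 1
  'i' => row 0
  'm' => row 1
  'g' => row 2
  'p' => row 1
  'l' => row 0
Rows:
  Row 0: "mil"
  Row 1: "pnmp"
  Row 2: "dg"
First row length: 3

3


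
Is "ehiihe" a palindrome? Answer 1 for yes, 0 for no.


Input: ehiihe
Reversed: ehiihe
  Compare pos 0 ('e') with pos 5 ('e'): match
  Compare pos 1 ('h') with pos 4 ('h'): match
  Compare pos 2 ('i') with pos 3 ('i'): match
Result: palindrome

1


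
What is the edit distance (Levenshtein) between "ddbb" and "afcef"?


Computing edit distance: "ddbb" -> "afcef"
DP table:
           a    f    c    e    f
      0    1    2    3    4    5
  d   1    1    2    3    4    5
  d   2    2    2    3    4    5
  b   3    3    3    3    4    5
  b   4    4    4    4    4    5
Edit distance = dp[4][5] = 5

5


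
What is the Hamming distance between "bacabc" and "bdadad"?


Comparing "bacabc" and "bdadad" position by position:
  Position 0: 'b' vs 'b' => same
  Position 1: 'a' vs 'd' => differ
  Position 2: 'c' vs 'a' => differ
  Position 3: 'a' vs 'd' => differ
  Position 4: 'b' vs 'a' => differ
  Position 5: 'c' vs 'd' => differ
Total differences (Hamming distance): 5

5
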